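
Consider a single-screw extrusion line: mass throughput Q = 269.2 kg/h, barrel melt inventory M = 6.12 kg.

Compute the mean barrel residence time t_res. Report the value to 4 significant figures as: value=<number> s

Q_s = Q / 3600 = 269.2 / 3600 = 0.0747778 kg/s
t_res = M / Q_s = 6.12 / 0.0747778 = 81.8425 s

value=81.84 s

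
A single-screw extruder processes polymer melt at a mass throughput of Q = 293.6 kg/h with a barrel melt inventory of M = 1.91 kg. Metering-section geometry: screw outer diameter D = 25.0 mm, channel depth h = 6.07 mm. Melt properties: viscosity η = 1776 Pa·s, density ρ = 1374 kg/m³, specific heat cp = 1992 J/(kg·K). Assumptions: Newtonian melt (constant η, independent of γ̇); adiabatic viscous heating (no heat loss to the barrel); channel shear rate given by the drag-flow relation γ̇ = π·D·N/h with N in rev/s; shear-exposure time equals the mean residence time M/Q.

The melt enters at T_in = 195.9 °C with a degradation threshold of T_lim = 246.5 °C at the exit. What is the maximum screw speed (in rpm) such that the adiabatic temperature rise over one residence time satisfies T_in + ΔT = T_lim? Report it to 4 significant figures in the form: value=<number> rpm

value=267.6 rpm

Convert throughput: Q = 293.6 kg/h = 293.6/3600 = 0.0815556 kg/s
t_res = M / Q_s = 1.91 ÷ 0.0815556 = 23.4196 s
Convert to metres: D = 0.025 m, h = 0.00607 m
Allowable rise: ΔT_a = T_lim − T_in = 246.5 − 195.9 = 50.6 K
γ̇_max² = ΔT_a·ρ·cp / (η·t_res) = [50.6 × 1374 × 1992] / [1776 × 23.4196] = 3329.69 s⁻²
γ̇_max = √3329.69 = 57.7035 s⁻¹
N_max = γ̇_max h / (πD) = 57.7035·0.00607/(π·0.025) = 4.45965 rev/s → ×60 = 267.579 rpm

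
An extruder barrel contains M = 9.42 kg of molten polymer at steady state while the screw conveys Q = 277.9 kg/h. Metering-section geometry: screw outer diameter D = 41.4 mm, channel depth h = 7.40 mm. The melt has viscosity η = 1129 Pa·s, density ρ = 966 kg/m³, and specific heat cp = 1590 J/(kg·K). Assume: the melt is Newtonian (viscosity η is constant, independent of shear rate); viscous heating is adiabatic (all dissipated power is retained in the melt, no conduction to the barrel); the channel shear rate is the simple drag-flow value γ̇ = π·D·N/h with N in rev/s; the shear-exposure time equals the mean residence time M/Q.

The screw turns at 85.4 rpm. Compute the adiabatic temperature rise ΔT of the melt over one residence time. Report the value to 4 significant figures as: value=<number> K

Convert throughput: Q = 277.9 kg/h = 277.9/3600 = 0.0771944 kg/s
Mean residence time: t_res = M/Q_s = 9.42 kg / 0.0771944 kg/s = 122.03 s
D = 41.4 mm = 0.0414 m;  h = 7.40 mm = 0.0074 m;  N = 85.4 rpm / 60 = 1.42333 rev/s
γ̇ = π·D·N / h = π · 0.0414 · 1.42333 / 0.0074 = 25.0164 s⁻¹
ΔT = η·γ̇²·t_res/(ρ·cp) = [1129 × 25.0164² × 122.03] / [966 × 1590] = 56.1351 K

value=56.14 K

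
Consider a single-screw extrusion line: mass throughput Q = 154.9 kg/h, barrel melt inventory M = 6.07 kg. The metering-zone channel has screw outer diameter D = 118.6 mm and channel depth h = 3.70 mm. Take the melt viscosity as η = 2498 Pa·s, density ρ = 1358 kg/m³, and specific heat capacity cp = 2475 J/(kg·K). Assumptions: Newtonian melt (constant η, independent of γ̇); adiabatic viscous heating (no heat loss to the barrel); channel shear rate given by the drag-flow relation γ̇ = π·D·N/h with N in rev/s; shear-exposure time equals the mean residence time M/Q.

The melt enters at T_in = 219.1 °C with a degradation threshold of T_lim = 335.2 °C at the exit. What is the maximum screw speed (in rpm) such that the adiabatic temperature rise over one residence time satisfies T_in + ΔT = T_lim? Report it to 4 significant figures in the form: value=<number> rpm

value=19.83 rpm

Q_s = Q / 3600 = 154.9 / 3600 = 0.0430278 kg/s
t_res = M / Q_s = 6.07 / 0.0430278 = 141.072 s
Convert to metres: D = 0.1186 m, h = 0.0037 m
Allowable rise: ΔT_a = T_lim − T_in = 335.2 − 219.1 = 116.1 K
Invert ΔT = ηγ̇²t_res/(ρcp) for γ̇: γ̇_max² = ΔT_a ρ cp / (η t_res) = 116.1·1358·2475 / (2498·141.072) = 1107.32 s⁻²
γ̇_max = √1107.32 = 33.2765 s⁻¹
Solve γ̇ = πDN/h for N: N_max = γ̇_max·h/(π·D) = 33.2765 × 0.0037 / (π × 0.1186) = 0.330449 rev/s = 19.8269 rpm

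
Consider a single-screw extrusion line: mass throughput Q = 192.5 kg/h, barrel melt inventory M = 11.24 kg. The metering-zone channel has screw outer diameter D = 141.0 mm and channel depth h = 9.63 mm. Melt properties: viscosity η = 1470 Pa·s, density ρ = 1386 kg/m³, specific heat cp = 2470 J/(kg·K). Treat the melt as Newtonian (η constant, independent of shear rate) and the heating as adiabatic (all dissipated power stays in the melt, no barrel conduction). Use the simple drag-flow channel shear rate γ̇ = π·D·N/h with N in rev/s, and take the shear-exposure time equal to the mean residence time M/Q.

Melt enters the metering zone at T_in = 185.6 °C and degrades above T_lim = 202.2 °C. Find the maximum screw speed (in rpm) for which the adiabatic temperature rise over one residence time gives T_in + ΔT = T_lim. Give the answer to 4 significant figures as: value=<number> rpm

value=17.69 rpm

Throughput in SI: Q_s = 192.5 kg/h ÷ 3600 s/h = 0.0534722 kg/s
t_res = M / Q_s = 11.24 / 0.0534722 = 210.203 s
Convert to metres: D = 0.141 m, h = 0.00963 m
ΔT_a = T_lim − T_in = 202.2 − 185.6 = 16.6 K
Invert ΔT = ηγ̇²t_res/(ρcp) for γ̇: γ̇_max² = ΔT_a ρ cp / (η t_res) = 16.6·1386·2470 / (1470·210.203) = 183.913 s⁻²
Take the square root: γ̇_max = √(183.913) = 13.5615 s⁻¹
Solve γ̇ = πDN/h for N: N_max = γ̇_max·h/(π·D) = 13.5615 × 0.00963 / (π × 0.141) = 0.294825 rev/s = 17.6895 rpm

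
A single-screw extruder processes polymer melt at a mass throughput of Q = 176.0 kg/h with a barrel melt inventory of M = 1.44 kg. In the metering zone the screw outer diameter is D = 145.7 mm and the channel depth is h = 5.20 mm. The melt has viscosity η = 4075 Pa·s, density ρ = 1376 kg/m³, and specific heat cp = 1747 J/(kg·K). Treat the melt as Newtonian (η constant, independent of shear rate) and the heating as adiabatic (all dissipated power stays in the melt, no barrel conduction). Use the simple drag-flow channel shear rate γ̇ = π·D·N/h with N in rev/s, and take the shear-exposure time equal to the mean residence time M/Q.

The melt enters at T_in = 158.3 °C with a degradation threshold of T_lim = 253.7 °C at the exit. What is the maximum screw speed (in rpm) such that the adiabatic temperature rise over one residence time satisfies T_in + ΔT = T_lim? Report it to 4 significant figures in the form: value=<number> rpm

Convert throughput: Q = 176.0 kg/h = 176.0/3600 = 0.0488889 kg/s
t_res = M / Q_s = 1.44 / 0.0488889 = 29.4545 s
Geometry in SI: D = 145.7 mm → 0.1457 m, h = 5.20 mm → 0.0052 m
ΔT_a = T_lim − T_in = 253.7 °C − 158.3 °C = 95.4 K
Invert ΔT = ηγ̇²t_res/(ρcp) for γ̇: γ̇_max² = ΔT_a ρ cp / (η t_res) = 95.4·1376·1747 / (4075·29.4545) = 1910.64 s⁻²
Take the square root: γ̇_max = √(1910.64) = 43.7109 s⁻¹
N_max = γ̇_max·h / (π·D) = 43.7109 · 0.0052 / (π · 0.1457) = 0.496574 rev/s = 29.7944 rpm

value=29.79 rpm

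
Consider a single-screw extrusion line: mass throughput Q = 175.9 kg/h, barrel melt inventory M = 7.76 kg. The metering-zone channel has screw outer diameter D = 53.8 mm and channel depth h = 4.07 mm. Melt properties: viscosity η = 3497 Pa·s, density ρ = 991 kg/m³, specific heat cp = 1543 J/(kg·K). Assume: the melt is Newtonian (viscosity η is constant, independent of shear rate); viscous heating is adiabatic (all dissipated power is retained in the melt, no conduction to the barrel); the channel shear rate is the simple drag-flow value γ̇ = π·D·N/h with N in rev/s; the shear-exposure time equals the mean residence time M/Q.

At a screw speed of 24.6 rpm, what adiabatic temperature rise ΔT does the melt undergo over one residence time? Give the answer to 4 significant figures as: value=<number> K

Throughput in SI: Q_s = 175.9 kg/h ÷ 3600 s/h = 0.0488611 kg/s
Mean residence time: t_res = M/Q_s = 7.76 kg / 0.0488611 kg/s = 158.818 s
Geometry in metres: D = 53.8 mm → 0.0538 m, h = 4.07 mm → 0.00407 m; screw speed N = 24.6 rpm = 0.41 rev/s
γ̇ = π·D·N / h = π · 0.0538 · 0.41 / 0.00407 = 17.0264 s⁻¹
ΔT = η·γ̇²·t_res / (ρ·cp) = 3497 · (17.0264)² · 158.818 / (991 · 1543) = 105.293 K

value=105.3 K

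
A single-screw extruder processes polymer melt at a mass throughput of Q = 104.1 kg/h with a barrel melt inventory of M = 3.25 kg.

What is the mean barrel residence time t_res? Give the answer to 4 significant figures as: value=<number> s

Convert throughput: Q = 104.1 kg/h = 104.1/3600 = 0.0289167 kg/s
t_res = M / Q_s = 3.25 / 0.0289167 = 112.392 s

value=112.4 s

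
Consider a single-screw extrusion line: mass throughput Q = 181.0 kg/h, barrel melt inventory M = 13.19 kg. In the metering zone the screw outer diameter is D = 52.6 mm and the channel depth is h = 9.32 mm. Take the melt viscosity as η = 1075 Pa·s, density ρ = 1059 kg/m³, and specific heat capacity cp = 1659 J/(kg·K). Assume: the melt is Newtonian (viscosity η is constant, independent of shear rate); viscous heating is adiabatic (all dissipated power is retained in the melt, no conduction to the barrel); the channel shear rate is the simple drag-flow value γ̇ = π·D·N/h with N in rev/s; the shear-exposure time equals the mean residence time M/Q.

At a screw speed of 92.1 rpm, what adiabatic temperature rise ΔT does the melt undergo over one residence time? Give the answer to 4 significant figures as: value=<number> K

Q_s = Q / 3600 = 181.0 / 3600 = 0.0502778 kg/s
Mean residence time: t_res = M/Q_s = 13.19 kg / 0.0502778 kg/s = 262.343 s
Geometry in metres: D = 52.6 mm → 0.0526 m, h = 9.32 mm → 0.00932 m; screw speed N = 92.1 rpm = 1.535 rev/s
γ̇ = π·D·N / h = π · 0.0526 · 1.535 / 0.00932 = 27.2162 s⁻¹
ΔT = η·γ̇²·t_res / (ρ·cp) = 1075 · (27.2162)² · 262.343 / (1059 · 1659) = 118.903 K

value=118.9 K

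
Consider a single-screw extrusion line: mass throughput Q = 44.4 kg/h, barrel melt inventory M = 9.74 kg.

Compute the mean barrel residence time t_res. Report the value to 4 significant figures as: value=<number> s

Q_s = Q / 3600 = 44.4 / 3600 = 0.0123333 kg/s
t_res = M / Q_s = 9.74 / 0.0123333 = 789.73 s

value=789.7 s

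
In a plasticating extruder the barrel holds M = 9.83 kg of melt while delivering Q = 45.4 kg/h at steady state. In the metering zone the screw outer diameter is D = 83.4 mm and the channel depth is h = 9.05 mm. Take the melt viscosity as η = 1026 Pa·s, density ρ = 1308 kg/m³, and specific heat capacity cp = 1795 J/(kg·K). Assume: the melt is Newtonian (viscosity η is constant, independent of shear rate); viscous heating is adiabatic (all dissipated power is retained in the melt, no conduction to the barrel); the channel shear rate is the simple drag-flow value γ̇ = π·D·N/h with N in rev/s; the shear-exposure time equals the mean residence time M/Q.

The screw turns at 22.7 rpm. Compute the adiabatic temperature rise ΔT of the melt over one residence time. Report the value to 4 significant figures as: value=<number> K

value=40.87 K

Convert throughput: Q = 45.4 kg/h = 45.4/3600 = 0.0126111 kg/s
t_res = M / Q_s = 9.83 ÷ 0.0126111 = 779.471 s
Convert to SI: D = 0.0834 m, h = 0.00905 m, N = 22.7/60 = 0.378333 rev/s
Shear rate: γ̇ = πDN/h = π·0.0834·0.378333/0.00905 = 10.9532 s⁻¹
ΔT = η·γ̇²·t_res/(ρ·cp) = [1026 × 10.9532² × 779.471] / [1308 × 1795] = 40.8657 K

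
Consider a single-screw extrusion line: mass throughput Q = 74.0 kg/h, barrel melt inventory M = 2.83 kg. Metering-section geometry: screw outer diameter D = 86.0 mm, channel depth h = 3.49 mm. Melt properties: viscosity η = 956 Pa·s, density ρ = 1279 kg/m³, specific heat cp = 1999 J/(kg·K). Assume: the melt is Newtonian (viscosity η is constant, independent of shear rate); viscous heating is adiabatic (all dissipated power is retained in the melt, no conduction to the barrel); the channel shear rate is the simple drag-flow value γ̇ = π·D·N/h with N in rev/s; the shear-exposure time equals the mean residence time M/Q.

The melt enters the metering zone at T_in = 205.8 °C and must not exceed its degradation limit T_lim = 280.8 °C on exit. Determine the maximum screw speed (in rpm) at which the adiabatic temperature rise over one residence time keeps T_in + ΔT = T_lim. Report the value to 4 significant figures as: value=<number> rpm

Q_s = Q / 3600 = 74.0 / 3600 = 0.0205556 kg/s
t_res = M / Q_s = 2.83 ÷ 0.0205556 = 137.676 s
Convert to metres: D = 0.086 m, h = 0.00349 m
ΔT_a = T_lim − T_in = 280.8 − 205.8 = 75 K
γ̇_max² = ΔT_a·ρ·cp / (η·t_res) = [75 × 1279 × 1999] / [956 × 137.676] = 1456.9 s⁻²
γ̇_max = √1456.9 = 38.1693 s⁻¹
N_max = γ̇_max·h / (π·D) = 38.1693 · 0.00349 / (π · 0.086) = 0.493051 rev/s = 29.5831 rpm

value=29.58 rpm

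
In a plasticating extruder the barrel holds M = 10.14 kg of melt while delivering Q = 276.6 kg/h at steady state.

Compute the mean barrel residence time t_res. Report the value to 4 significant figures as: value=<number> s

Throughput in SI: Q_s = 276.6 kg/h ÷ 3600 s/h = 0.0768333 kg/s
t_res = M / Q_s = 10.14 / 0.0768333 = 131.974 s

value=132.0 s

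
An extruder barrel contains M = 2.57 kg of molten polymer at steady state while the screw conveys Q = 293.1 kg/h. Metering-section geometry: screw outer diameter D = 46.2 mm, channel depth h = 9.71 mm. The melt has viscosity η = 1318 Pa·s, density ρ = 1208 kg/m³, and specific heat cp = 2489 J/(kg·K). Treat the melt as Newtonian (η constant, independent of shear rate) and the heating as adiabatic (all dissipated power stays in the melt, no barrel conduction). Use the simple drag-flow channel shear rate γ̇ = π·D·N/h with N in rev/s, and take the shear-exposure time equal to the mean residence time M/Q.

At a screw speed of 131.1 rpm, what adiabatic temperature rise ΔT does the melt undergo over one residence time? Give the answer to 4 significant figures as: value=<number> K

value=14.76 K

Throughput in SI: Q_s = 293.1 kg/h ÷ 3600 s/h = 0.0814167 kg/s
t_res = M / Q_s = 2.57 ÷ 0.0814167 = 31.566 s
Convert to SI: D = 0.0462 m, h = 0.00971 m, N = 131.1/60 = 2.185 rev/s
γ̇ = π·D·N / h = π · 0.0462 · 2.185 / 0.00971 = 32.6606 s⁻¹
ΔT = η·γ̇²·t_res/(ρ·cp) = [1318 × 32.6606² × 31.566] / [1208 × 2489] = 14.7602 K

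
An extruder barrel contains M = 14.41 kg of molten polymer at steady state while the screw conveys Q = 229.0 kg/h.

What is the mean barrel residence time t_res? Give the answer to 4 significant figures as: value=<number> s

value=226.5 s

Q_s = Q / 3600 = 229.0 / 3600 = 0.0636111 kg/s
Mean residence time: t_res = M/Q_s = 14.41 kg / 0.0636111 kg/s = 226.533 s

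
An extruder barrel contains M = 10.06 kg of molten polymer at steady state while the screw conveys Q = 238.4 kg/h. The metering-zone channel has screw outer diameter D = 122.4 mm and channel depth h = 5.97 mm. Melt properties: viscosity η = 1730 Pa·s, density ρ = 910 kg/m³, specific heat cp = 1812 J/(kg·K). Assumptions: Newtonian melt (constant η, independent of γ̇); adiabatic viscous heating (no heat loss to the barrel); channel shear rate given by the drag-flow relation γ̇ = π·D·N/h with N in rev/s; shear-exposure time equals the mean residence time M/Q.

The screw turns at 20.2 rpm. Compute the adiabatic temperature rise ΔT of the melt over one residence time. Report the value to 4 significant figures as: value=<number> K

value=74.95 K

Convert throughput: Q = 238.4 kg/h = 238.4/3600 = 0.0662222 kg/s
t_res = M / Q_s = 10.06 ÷ 0.0662222 = 151.913 s
D = 122.4 mm = 0.1224 m;  h = 5.97 mm = 0.00597 m;  N = 20.2 rpm / 60 = 0.336667 rev/s
Shear rate: γ̇ = πDN/h = π·0.1224·0.336667/0.00597 = 21.6849 s⁻¹
Adiabatic rise: ΔT = η γ̇² t_res / (ρ cp) = 1730·(21.6849)²·151.913 / (910·1812) = 74.9471 K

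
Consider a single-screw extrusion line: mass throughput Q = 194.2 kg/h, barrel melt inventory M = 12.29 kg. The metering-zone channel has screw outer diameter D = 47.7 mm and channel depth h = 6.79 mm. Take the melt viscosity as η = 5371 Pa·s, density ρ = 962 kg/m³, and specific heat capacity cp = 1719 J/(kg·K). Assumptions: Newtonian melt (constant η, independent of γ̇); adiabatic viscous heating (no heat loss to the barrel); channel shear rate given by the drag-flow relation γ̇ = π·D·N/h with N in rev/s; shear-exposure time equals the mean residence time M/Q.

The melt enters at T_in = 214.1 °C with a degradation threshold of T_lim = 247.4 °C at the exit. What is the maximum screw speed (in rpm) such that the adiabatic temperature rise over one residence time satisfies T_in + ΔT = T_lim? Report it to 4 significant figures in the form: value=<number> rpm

value=18.24 rpm

Throughput in SI: Q_s = 194.2 kg/h ÷ 3600 s/h = 0.0539444 kg/s
t_res = M / Q_s = 12.29 / 0.0539444 = 227.827 s
D = 47.7 mm = 0.0477 m;  h = 6.79 mm = 0.00679 m
ΔT_a = T_lim − T_in = 247.4 °C − 214.1 °C = 33.3 K
γ̇_max² = ΔT_a·ρ·cp / (η·t_res) = [33.3 × 962 × 1719] / [5371 × 227.827] = 45.0023 s⁻²
Take the square root: γ̇_max = √(45.0023) = 6.70838 s⁻¹
Solve γ̇ = πDN/h for N: N_max = γ̇_max·h/(π·D) = 6.70838 × 0.00679 / (π × 0.0477) = 0.303962 rev/s = 18.2377 rpm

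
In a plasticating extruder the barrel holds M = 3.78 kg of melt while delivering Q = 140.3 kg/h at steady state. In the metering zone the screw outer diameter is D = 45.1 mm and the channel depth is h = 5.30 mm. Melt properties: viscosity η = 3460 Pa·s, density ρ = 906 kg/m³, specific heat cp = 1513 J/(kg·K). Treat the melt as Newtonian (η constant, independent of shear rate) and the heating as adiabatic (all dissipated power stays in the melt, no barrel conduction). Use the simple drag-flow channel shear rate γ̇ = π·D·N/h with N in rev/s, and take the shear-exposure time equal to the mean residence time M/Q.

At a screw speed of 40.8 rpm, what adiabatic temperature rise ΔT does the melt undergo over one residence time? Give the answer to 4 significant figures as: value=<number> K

Q_s = Q / 3600 = 140.3 / 3600 = 0.0389722 kg/s
t_res = M / Q_s = 3.78 / 0.0389722 = 96.9922 s
Geometry in metres: D = 45.1 mm → 0.0451 m, h = 5.30 mm → 0.0053 m; screw speed N = 40.8 rpm = 0.68 rev/s
Shear rate: γ̇ = πDN/h = π·0.0451·0.68/0.0053 = 18.1786 s⁻¹
Adiabatic rise: ΔT = η γ̇² t_res / (ρ cp) = 3460·(18.1786)²·96.9922 / (906·1513) = 80.903 K

value=80.90 K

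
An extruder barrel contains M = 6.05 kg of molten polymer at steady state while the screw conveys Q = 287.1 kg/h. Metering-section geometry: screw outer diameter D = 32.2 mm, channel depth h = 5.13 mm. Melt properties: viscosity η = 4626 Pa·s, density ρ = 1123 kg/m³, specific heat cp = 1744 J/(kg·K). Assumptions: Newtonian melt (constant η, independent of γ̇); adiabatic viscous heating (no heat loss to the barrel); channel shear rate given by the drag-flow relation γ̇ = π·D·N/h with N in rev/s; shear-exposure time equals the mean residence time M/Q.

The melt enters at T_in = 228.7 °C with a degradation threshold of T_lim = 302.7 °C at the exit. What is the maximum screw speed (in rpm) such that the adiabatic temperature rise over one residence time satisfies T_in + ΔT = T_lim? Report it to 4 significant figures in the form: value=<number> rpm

value=61.83 rpm

Q_s = Q / 3600 = 287.1 / 3600 = 0.07975 kg/s
Mean residence time: t_res = M/Q_s = 6.05 kg / 0.07975 kg/s = 75.8621 s
Geometry in SI: D = 32.2 mm → 0.0322 m, h = 5.13 mm → 0.00513 m
ΔT_a = T_lim − T_in = 302.7 °C − 228.7 °C = 74 K
γ̇_max² = ΔT_a·ρ·cp / (η·t_res) = [74 × 1123 × 1744] / [4626 × 75.8621] = 412.979 s⁻²
Take the square root: γ̇_max = √(412.979) = 20.3219 s⁻¹
N_max = γ̇_max h / (πD) = 20.3219·0.00513/(π·0.0322) = 1.03057 rev/s → ×60 = 61.8339 rpm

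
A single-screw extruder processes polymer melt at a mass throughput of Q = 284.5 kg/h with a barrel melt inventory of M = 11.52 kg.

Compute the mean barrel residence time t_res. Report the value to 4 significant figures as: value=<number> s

value=145.8 s

Throughput in SI: Q_s = 284.5 kg/h ÷ 3600 s/h = 0.0790278 kg/s
t_res = M / Q_s = 11.52 ÷ 0.0790278 = 145.772 s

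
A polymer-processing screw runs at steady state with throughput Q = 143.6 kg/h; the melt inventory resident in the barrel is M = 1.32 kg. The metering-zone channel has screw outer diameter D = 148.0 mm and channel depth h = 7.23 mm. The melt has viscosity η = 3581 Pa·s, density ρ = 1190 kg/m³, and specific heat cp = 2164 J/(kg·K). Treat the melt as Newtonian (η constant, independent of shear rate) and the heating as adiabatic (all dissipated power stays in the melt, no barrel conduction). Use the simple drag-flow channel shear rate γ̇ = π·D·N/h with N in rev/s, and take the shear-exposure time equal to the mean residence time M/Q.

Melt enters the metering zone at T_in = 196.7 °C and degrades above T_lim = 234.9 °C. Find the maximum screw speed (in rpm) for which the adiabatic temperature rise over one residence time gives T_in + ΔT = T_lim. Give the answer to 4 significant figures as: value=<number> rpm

Convert throughput: Q = 143.6 kg/h = 143.6/3600 = 0.0398889 kg/s
Mean residence time: t_res = M/Q_s = 1.32 kg / 0.0398889 kg/s = 33.0919 s
Geometry in SI: D = 148.0 mm → 0.148 m, h = 7.23 mm → 0.00723 m
ΔT_a = T_lim − T_in = 234.9 − 196.7 = 38.2 K
Invert ΔT = ηγ̇²t_res/(ρcp) for γ̇: γ̇_max² = ΔT_a ρ cp / (η t_res) = 38.2·1190·2164 / (3581·33.0919) = 830.121 s⁻²
Take the square root: γ̇_max = √(830.121) = 28.8118 s⁻¹
N_max = γ̇_max h / (πD) = 28.8118·0.00723/(π·0.148) = 0.44802 rev/s → ×60 = 26.8812 rpm

value=26.88 rpm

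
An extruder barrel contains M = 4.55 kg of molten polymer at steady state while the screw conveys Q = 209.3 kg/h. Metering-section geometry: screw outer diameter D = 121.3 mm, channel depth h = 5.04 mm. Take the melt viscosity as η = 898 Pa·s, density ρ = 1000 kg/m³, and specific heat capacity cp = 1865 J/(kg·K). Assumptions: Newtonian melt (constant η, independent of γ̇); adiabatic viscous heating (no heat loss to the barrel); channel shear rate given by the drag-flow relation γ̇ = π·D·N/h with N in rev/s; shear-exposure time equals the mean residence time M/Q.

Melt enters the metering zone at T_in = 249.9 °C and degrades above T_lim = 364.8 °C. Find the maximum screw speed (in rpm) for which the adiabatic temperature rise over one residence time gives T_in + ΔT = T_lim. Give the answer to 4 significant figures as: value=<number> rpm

value=43.82 rpm

Q_s = Q / 3600 = 209.3 / 3600 = 0.0581389 kg/s
t_res = M / Q_s = 4.55 / 0.0581389 = 78.2609 s
Geometry in SI: D = 121.3 mm → 0.1213 m, h = 5.04 mm → 0.00504 m
ΔT_a = T_lim − T_in = 364.8 − 249.9 = 114.9 K
Invert ΔT = ηγ̇²t_res/(ρcp) for γ̇: γ̇_max² = ΔT_a ρ cp / (η t_res) = 114.9·1000·1865 / (898·78.2609) = 3049.14 s⁻²
γ̇_max = sqrt(3049.14) = 55.219 s⁻¹
N_max = γ̇_max h / (πD) = 55.219·0.00504/(π·0.1213) = 0.730313 rev/s → ×60 = 43.8188 rpm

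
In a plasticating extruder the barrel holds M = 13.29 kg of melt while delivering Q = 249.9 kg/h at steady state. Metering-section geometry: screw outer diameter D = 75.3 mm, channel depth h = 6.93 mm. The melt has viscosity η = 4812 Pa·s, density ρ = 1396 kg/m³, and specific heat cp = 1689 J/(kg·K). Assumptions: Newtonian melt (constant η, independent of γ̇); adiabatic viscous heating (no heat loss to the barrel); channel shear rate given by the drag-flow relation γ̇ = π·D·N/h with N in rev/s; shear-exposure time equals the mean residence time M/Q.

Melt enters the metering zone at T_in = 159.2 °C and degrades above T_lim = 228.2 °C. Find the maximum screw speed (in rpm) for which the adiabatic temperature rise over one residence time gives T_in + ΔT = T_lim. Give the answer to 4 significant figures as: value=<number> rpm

Throughput in SI: Q_s = 249.9 kg/h ÷ 3600 s/h = 0.0694167 kg/s
Mean residence time: t_res = M/Q_s = 13.29 kg / 0.0694167 kg/s = 191.453 s
Geometry in SI: D = 75.3 mm → 0.0753 m, h = 6.93 mm → 0.00693 m
Allowable rise: ΔT_a = T_lim − T_in = 228.2 − 159.2 = 69 K
Invert ΔT = ηγ̇²t_res/(ρcp) for γ̇: γ̇_max² = ΔT_a ρ cp / (η t_res) = 69·1396·1689 / (4812·191.453) = 176.595 s⁻²
γ̇_max = sqrt(176.595) = 13.2889 s⁻¹
N_max = γ̇_max h / (πD) = 13.2889·0.00693/(π·0.0753) = 0.389293 rev/s → ×60 = 23.3576 rpm

value=23.36 rpm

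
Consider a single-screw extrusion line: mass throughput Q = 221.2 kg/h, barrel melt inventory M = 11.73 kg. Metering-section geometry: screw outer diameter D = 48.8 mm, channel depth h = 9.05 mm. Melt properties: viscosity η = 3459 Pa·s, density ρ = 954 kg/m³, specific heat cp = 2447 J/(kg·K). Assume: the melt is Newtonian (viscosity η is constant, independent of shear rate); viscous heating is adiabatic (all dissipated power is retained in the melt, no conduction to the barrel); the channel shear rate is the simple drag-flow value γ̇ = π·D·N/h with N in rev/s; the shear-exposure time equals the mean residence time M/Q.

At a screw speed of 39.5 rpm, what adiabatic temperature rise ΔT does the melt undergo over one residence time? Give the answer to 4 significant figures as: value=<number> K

Q_s = Q / 3600 = 221.2 / 3600 = 0.0614444 kg/s
t_res = M / Q_s = 11.73 ÷ 0.0614444 = 190.904 s
Geometry in metres: D = 48.8 mm → 0.0488 m, h = 9.05 mm → 0.00905 m; screw speed N = 39.5 rpm = 0.658333 rev/s
Shear rate: γ̇ = πDN/h = π·0.0488·0.658333/0.00905 = 11.1524 s⁻¹
ΔT = η·γ̇²·t_res/(ρ·cp) = [3459 × 11.1524² × 190.904] / [954 × 2447] = 35.1818 K

value=35.18 K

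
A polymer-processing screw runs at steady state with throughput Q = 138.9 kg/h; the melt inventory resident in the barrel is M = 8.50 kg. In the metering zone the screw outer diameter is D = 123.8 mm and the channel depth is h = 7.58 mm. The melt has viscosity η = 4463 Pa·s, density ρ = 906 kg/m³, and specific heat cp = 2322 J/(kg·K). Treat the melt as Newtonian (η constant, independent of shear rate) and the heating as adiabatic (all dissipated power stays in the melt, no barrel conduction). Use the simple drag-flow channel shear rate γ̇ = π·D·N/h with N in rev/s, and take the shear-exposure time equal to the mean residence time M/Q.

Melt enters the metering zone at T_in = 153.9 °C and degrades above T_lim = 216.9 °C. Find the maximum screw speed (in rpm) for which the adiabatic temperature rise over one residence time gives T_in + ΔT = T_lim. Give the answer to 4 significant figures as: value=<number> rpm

value=13.58 rpm

Convert throughput: Q = 138.9 kg/h = 138.9/3600 = 0.0385833 kg/s
Mean residence time: t_res = M/Q_s = 8.50 kg / 0.0385833 kg/s = 220.302 s
Convert to metres: D = 0.1238 m, h = 0.00758 m
ΔT_a = T_lim − T_in = 216.9 °C − 153.9 °C = 63 K
γ̇_max² = ΔT_a·ρ·cp/(η·t_res) = 63·906·2322/(4463·220.302) = 134.798 s⁻²
Take the square root: γ̇_max = √(134.798) = 11.6103 s⁻¹
N_max = γ̇_max h / (πD) = 11.6103·0.00758/(π·0.1238) = 0.226277 rev/s → ×60 = 13.5766 rpm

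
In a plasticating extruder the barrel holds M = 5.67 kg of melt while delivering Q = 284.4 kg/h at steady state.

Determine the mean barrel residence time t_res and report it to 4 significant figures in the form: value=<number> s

value=71.77 s

Throughput in SI: Q_s = 284.4 kg/h ÷ 3600 s/h = 0.079 kg/s
Mean residence time: t_res = M/Q_s = 5.67 kg / 0.079 kg/s = 71.7722 s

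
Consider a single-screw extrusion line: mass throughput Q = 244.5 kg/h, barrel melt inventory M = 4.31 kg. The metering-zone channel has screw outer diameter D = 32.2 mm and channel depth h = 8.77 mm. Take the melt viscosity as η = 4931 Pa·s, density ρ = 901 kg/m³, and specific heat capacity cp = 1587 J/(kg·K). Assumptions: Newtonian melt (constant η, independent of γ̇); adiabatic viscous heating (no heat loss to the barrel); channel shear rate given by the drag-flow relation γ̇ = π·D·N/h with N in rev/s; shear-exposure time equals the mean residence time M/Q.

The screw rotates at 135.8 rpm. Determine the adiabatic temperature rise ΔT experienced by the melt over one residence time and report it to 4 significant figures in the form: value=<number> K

value=149.2 K

Q_s = Q / 3600 = 244.5 / 3600 = 0.0679167 kg/s
t_res = M / Q_s = 4.31 / 0.0679167 = 63.4601 s
Geometry in metres: D = 32.2 mm → 0.0322 m, h = 8.77 mm → 0.00877 m; screw speed N = 135.8 rpm = 2.26333 rev/s
γ̇ = π·D·N / h = π · 0.0322 · 2.26333 / 0.00877 = 26.1069 s⁻¹
ΔT = η·γ̇²·t_res / (ρ·cp) = 4931 · (26.1069)² · 63.4601 / (901 · 1587) = 149.157 K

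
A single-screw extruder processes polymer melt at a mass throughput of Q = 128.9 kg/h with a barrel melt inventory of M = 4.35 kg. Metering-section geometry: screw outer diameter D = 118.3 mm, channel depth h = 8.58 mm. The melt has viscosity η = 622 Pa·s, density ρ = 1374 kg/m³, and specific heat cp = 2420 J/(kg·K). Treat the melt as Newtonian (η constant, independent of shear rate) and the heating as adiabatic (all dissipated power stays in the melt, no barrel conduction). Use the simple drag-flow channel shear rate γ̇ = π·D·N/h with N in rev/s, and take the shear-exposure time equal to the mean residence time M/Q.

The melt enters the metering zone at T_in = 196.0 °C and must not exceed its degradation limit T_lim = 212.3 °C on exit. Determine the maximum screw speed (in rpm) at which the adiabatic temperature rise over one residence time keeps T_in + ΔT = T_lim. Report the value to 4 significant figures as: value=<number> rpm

value=37.10 rpm

Convert throughput: Q = 128.9 kg/h = 128.9/3600 = 0.0358056 kg/s
Mean residence time: t_res = M/Q_s = 4.35 kg / 0.0358056 kg/s = 121.49 s
Convert to metres: D = 0.1183 m, h = 0.00858 m
ΔT_a = T_lim − T_in = 212.3 °C − 196.0 °C = 16.3 K
γ̇_max² = ΔT_a·ρ·cp/(η·t_res) = 16.3·1374·2420/(622·121.49) = 717.233 s⁻²
γ̇_max = √717.233 = 26.7812 s⁻¹
Solve γ̇ = πDN/h for N: N_max = γ̇_max·h/(π·D) = 26.7812 × 0.00858 / (π × 0.1183) = 0.618277 rev/s = 37.0966 rpm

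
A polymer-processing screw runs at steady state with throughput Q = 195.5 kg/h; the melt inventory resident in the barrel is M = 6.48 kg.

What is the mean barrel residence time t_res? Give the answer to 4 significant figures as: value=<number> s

value=119.3 s

Throughput in SI: Q_s = 195.5 kg/h ÷ 3600 s/h = 0.0543056 kg/s
t_res = M / Q_s = 6.48 ÷ 0.0543056 = 119.325 s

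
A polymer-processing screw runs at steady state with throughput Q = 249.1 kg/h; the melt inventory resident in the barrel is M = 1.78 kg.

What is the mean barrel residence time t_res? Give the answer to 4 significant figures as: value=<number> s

Throughput in SI: Q_s = 249.1 kg/h ÷ 3600 s/h = 0.0691944 kg/s
Mean residence time: t_res = M/Q_s = 1.78 kg / 0.0691944 kg/s = 25.7246 s

value=25.72 s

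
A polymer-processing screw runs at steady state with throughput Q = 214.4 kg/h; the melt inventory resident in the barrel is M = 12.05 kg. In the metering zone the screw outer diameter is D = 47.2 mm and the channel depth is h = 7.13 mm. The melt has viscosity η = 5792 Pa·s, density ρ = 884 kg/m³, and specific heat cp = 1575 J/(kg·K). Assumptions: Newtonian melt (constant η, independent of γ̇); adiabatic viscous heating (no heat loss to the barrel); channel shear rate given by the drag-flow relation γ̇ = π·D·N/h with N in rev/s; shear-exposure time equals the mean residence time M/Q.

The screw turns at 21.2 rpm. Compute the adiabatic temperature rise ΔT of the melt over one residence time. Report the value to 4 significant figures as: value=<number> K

value=45.45 K

Q_s = Q / 3600 = 214.4 / 3600 = 0.0595556 kg/s
t_res = M / Q_s = 12.05 ÷ 0.0595556 = 202.332 s
Geometry in metres: D = 47.2 mm → 0.0472 m, h = 7.13 mm → 0.00713 m; screw speed N = 21.2 rpm = 0.353333 rev/s
Shear rate: γ̇ = πDN/h = π·0.0472·0.353333/0.00713 = 7.3483 s⁻¹
ΔT = η·γ̇²·t_res/(ρ·cp) = [5792 × 7.3483² × 202.332] / [884 × 1575] = 45.4501 K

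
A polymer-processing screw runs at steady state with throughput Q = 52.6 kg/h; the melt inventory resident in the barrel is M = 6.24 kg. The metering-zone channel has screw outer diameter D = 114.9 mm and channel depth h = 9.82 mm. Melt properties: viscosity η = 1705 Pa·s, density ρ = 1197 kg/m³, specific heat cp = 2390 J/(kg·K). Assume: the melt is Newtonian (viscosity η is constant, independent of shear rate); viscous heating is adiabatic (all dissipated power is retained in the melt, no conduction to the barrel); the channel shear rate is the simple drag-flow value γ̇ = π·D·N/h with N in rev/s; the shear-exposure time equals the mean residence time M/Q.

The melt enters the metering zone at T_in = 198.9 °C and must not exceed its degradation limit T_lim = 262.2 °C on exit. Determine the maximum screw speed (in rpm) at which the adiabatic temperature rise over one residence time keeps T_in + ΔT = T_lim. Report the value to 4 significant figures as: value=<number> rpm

value=25.74 rpm

Convert throughput: Q = 52.6 kg/h = 52.6/3600 = 0.0146111 kg/s
Mean residence time: t_res = M/Q_s = 6.24 kg / 0.0146111 kg/s = 427.072 s
Convert to metres: D = 0.1149 m, h = 0.00982 m
ΔT_a = T_lim − T_in = 262.2 °C − 198.9 °C = 63.3 K
γ̇_max² = ΔT_a·ρ·cp/(η·t_res) = 63.3·1197·2390/(1705·427.072) = 248.697 s⁻²
Take the square root: γ̇_max = √(248.697) = 15.7701 s⁻¹
Solve γ̇ = πDN/h for N: N_max = γ̇_max·h/(π·D) = 15.7701 × 0.00982 / (π × 0.1149) = 0.429019 rev/s = 25.7411 rpm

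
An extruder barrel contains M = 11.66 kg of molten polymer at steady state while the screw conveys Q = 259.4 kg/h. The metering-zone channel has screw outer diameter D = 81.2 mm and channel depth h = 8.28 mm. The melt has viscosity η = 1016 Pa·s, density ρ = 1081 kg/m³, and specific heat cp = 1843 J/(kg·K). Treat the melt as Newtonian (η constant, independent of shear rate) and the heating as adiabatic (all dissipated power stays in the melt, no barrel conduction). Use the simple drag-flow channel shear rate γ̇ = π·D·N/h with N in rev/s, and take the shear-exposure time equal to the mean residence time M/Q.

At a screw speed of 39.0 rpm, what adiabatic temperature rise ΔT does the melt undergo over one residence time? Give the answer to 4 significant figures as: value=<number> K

Throughput in SI: Q_s = 259.4 kg/h ÷ 3600 s/h = 0.0720556 kg/s
Mean residence time: t_res = M/Q_s = 11.66 kg / 0.0720556 kg/s = 161.82 s
Convert to SI: D = 0.0812 m, h = 0.00828 m, N = 39.0/60 = 0.65 rev/s
γ̇ = π D N / h = (π)(0.0812)(0.65) / 0.00828 = 20.0258 s⁻¹
Adiabatic rise: ΔT = η γ̇² t_res / (ρ cp) = 1016·(20.0258)²·161.82 / (1081·1843) = 33.0942 K

value=33.09 K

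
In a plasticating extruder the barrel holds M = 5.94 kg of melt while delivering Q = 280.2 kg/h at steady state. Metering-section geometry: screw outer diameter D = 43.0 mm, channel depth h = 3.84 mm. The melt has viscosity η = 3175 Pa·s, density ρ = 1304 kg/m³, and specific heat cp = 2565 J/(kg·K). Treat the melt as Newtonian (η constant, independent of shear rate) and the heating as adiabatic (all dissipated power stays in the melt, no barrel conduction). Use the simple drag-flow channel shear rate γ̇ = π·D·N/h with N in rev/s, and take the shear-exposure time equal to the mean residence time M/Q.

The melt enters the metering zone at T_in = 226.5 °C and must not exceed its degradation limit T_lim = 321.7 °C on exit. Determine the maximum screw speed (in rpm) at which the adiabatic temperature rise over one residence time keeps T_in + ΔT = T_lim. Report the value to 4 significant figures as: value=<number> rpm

Throughput in SI: Q_s = 280.2 kg/h ÷ 3600 s/h = 0.0778333 kg/s
Mean residence time: t_res = M/Q_s = 5.94 kg / 0.0778333 kg/s = 76.3169 s
Geometry in SI: D = 43.0 mm → 0.043 m, h = 3.84 mm → 0.00384 m
Allowable rise: ΔT_a = T_lim − T_in = 321.7 − 226.5 = 95.2 K
γ̇_max² = ΔT_a·ρ·cp/(η·t_res) = 95.2·1304·2565/(3175·76.3169) = 1314.13 s⁻²
γ̇_max = sqrt(1314.13) = 36.2509 s⁻¹
Solve γ̇ = πDN/h for N: N_max = γ̇_max·h/(π·D) = 36.2509 × 0.00384 / (π × 0.043) = 1.03046 rev/s = 61.8277 rpm

value=61.83 rpm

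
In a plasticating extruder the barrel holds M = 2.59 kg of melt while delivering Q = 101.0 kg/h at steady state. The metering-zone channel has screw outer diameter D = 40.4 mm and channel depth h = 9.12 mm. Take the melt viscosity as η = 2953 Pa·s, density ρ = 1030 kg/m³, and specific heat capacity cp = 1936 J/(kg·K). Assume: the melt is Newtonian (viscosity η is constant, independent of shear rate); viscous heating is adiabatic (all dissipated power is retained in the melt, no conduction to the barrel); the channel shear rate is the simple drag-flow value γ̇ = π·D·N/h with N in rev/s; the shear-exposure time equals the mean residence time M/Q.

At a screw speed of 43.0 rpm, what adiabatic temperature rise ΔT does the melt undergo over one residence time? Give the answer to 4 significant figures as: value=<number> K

Q_s = Q / 3600 = 101.0 / 3600 = 0.0280556 kg/s
t_res = M / Q_s = 2.59 / 0.0280556 = 92.3168 s
D = 40.4 mm = 0.0404 m;  h = 9.12 mm = 0.00912 m;  N = 43.0 rpm / 60 = 0.716667 rev/s
γ̇ = π D N / h = (π)(0.0404)(0.716667) / 0.00912 = 9.97364 s⁻¹
Adiabatic rise: ΔT = η γ̇² t_res / (ρ cp) = 2953·(9.97364)²·92.3168 / (1030·1936) = 13.5991 K

value=13.60 K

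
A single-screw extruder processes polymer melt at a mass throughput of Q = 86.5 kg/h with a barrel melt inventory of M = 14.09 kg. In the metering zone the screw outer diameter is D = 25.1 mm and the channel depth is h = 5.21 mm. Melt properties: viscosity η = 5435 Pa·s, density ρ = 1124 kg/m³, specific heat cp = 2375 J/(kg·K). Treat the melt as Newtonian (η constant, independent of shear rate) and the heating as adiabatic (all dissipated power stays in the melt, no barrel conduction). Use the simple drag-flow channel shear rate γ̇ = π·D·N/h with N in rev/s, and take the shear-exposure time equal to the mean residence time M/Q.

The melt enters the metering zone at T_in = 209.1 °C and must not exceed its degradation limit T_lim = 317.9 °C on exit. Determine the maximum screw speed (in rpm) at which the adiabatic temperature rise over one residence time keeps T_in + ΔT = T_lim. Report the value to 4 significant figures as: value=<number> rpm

value=37.84 rpm

Convert throughput: Q = 86.5 kg/h = 86.5/3600 = 0.0240278 kg/s
t_res = M / Q_s = 14.09 ÷ 0.0240278 = 586.405 s
Convert to metres: D = 0.0251 m, h = 0.00521 m
Allowable rise: ΔT_a = T_lim − T_in = 317.9 − 209.1 = 108.8 K
γ̇_max² = ΔT_a·ρ·cp/(η·t_res) = 108.8·1124·2375/(5435·586.405) = 91.1301 s⁻²
Take the square root: γ̇_max = √(91.1301) = 9.54621 s⁻¹
Solve γ̇ = πDN/h for N: N_max = γ̇_max·h/(π·D) = 9.54621 × 0.00521 / (π × 0.0251) = 0.630732 rev/s = 37.8439 rpm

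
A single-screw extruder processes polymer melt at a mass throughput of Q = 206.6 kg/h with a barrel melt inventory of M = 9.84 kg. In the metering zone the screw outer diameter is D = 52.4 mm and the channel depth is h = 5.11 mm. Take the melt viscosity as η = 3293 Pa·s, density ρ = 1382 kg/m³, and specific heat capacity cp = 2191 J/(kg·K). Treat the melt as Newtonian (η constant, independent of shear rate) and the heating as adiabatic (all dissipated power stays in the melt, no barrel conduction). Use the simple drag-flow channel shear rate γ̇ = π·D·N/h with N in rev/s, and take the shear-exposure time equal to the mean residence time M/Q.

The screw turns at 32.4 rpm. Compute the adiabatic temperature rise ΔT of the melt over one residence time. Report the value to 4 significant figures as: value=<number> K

value=56.43 K

Throughput in SI: Q_s = 206.6 kg/h ÷ 3600 s/h = 0.0573889 kg/s
t_res = M / Q_s = 9.84 ÷ 0.0573889 = 171.462 s
Convert to SI: D = 0.0524 m, h = 0.00511 m, N = 32.4/60 = 0.54 rev/s
γ̇ = π·D·N / h = π · 0.0524 · 0.54 / 0.00511 = 17.3962 s⁻¹
ΔT = η·γ̇²·t_res / (ρ·cp) = 3293 · (17.3962)² · 171.462 / (1382 · 2191) = 56.4309 K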